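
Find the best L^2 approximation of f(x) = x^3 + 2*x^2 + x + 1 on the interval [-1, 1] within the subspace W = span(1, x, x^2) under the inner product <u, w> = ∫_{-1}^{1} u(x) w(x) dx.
g(x) = 2*x^2 + 8*x/5 + 1

The best approximation g ∈ W is the orthogonal projection of f onto W. Writing g = a_0 + a_1 x + a_2 x^2, the coefficients solve the normal equations G · a = b where
  G_{ij} = <φ_i, φ_j> and b_i = <f, φ_i>, with φ_0 = 1, φ_1 = x, φ_2 = x^2.
G =
  [2, 0, 2/3]
  [0, 2/3, 0]
  [2/3, 0, 2/5],
b = (10/3, 16/15, 22/15).
Solving gives a_0 = 1, a_1 = 8/5, a_2 = 2, so
  g(x) = 2*x^2 + 8*x/5 + 1.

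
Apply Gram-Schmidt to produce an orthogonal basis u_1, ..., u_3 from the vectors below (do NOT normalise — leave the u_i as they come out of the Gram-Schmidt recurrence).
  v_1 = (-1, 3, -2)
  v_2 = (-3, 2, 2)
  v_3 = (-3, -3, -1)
Orthogonal basis:
  u_1 = (-1, 3, -2)
  u_2 = (-37/14, 13/14, 19/7)
  u_3 = (-610/213, -488/213, -427/213)

Apply the Gram-Schmidt recurrence
  u_1 = v_1
  u_i = v_i − Σ_{j<i} ((v_i · u_j) / (u_j · u_j)) · u_j.

Step by step this gives:
  u_1 = (-1, 3, -2)
  u_2 = (-37/14, 13/14, 19/7)
  u_3 = (-610/213, -488/213, -427/213)

Orthogonality check:
  u_2 · u_1 = 0 (should be 0)
  u_3 · u_1 = 0 (should be 0)
  u_3 · u_2 = 0 (should be 0)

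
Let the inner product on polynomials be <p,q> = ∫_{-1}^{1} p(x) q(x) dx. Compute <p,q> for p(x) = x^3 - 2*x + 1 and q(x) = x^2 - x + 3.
<p,q> = 38/5

Expand the product: p(x)·q(x) = x^5 - x^4 + x^3 + 3*x^2 - 7*x + 3.
∫_{-1}^{1} of each monomial x^k gives [2/(k+1) if k even, 0 if k odd]. Integrating term-by-term (or equivalently evaluating the antiderivative F(x) = x^6/6 - x^5/5 + x^4/4 + x^3 - 7*x^2/2 + 3*x at the endpoints):
  F(1) − F(−1) = 43/60 − (-413/60) = 38/5.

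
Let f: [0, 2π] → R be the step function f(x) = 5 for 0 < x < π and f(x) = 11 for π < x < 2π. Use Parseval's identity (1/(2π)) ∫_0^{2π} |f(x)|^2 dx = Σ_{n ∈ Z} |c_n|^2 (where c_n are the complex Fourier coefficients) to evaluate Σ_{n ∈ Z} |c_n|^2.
Σ |c_n|^2 = 73

Parseval equates the L^2 energy of f (normalised by 1/(2π)) with the ℓ^2 sum of its Fourier coefficients: (1/(2π)) ∫_0^{2π} |f|^2 = Σ |c_n|^2.
Compute the left side: (1/(2π)) [∫_0^π 5^2 dx + ∫_π^{2π} 11^2 dx] = (1/(2π)) · (25π + 121π) = (25 + 121)/2 = 73.
So Σ_{n ∈ Z} |c_n|^2 = 73.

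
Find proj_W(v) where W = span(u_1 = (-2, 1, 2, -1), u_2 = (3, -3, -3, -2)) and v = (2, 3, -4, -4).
proj_W(v) = (61/47, -83/47, -61/47, -92/47)

Set up U = [u_1 | ... | u_2] ∈ R^(4×2). The projector onto W = col(U) is P = U (U^T U)^(-1) U^T.
Compute U^T U =
  [10, -13]
  [-13, 31],
and U^T v = (-5, 17).
Solve U^T U · c = U^T v for the coefficients: c = (22/47, 35/47). The projection is proj_W(v) = U c.
Check: (v - proj_W(v)) · u_1 = 0  (should be 0).
Check: (v - proj_W(v)) · u_2 = 0  (should be 0).
Result: proj_W(v) = (61/47, -83/47, -61/47, -92/47).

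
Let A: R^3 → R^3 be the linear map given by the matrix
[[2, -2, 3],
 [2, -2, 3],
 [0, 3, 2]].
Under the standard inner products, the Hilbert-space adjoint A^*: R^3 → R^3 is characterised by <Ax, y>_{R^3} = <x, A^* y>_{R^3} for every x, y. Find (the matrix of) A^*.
A^* = A^T =
[[2, 2, 0],
 [-2, -2, 3],
 [3, 3, 2]]

For real matrices with standard dot products, the defining identity <Ax, y> = <x, A^* y> gives (Ax)^T y = x^T (A^*) y, i.e. x^T A^T y = x^T (A^*) y. Since this holds for all x, y, we must have A^* = A^T. Therefore
A^* =
[[2, 2, 0],
 [-2, -2, 3],
 [3, 3, 2]].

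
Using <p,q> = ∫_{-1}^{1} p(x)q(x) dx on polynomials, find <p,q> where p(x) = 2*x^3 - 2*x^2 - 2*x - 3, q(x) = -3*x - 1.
<p,q> = 134/15

Expand the product: p(x)·q(x) = -6*x^4 + 4*x^3 + 8*x^2 + 11*x + 3.
∫_{-1}^{1} of each monomial x^k gives [2/(k+1) if k even, 0 if k odd]. Integrating term-by-term (or equivalently evaluating the antiderivative F(x) = -6*x^5/5 + x^4 + 8*x^3/3 + 11*x^2/2 + 3*x at the endpoints):
  F(1) − F(−1) = 329/30 − (61/30) = 134/15.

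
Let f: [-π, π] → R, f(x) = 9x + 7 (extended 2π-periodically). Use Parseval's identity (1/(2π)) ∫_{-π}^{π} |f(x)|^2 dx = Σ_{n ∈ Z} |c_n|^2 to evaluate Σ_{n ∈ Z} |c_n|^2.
Σ |c_n|^2 = 27π^2 + 49

Expand and integrate term by term over [-π, π]:
  ∫ (9x)^2 dx = 81·(2π^3/3); ∫ 2·9·(7)·x dx = 0 (odd integrand); ∫ 7^2 dx = 49·2π.
So (1/(2π)) ∫_{-π}^{π} (9x + 7)^2 dx = 81π^2/3 + 49 = 27π^2 + 49.
Parseval ⇒ Σ |c_n|^2 = 27π^2 + 49.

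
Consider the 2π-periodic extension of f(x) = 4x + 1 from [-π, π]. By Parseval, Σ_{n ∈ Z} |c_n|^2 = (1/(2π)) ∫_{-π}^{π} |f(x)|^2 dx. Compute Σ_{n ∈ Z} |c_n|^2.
Σ |c_n|^2 = 16π^2/3 + 1

Expand and integrate term by term over [-π, π]:
  ∫ (4x)^2 dx = 16·(2π^3/3); ∫ 2·4·(1)·x dx = 0 (odd integrand); ∫ 1^2 dx = 1·2π.
So (1/(2π)) ∫_{-π}^{π} (4x + 1)^2 dx = 16π^2/3 + 1 = 16π^2/3 + 1.
Parseval ⇒ Σ |c_n|^2 = 16π^2/3 + 1.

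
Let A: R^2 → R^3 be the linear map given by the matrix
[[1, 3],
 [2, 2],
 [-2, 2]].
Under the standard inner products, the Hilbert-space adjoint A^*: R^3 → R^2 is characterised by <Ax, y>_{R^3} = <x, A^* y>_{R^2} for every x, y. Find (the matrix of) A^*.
A^* = A^T =
[[1, 2, -2],
 [3, 2, 2]]

For real matrices with standard dot products, the defining identity <Ax, y> = <x, A^* y> gives (Ax)^T y = x^T (A^*) y, i.e. x^T A^T y = x^T (A^*) y. Since this holds for all x, y, we must have A^* = A^T. Therefore
A^* =
[[1, 2, -2],
 [3, 2, 2]].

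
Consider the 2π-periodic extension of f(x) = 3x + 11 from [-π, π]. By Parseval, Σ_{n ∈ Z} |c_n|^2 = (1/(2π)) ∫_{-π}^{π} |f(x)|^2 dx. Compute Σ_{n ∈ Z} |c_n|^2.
Σ |c_n|^2 = 3π^2 + 121

Expand and integrate term by term over [-π, π]:
  ∫ (3x)^2 dx = 9·(2π^3/3); ∫ 2·3·(11)·x dx = 0 (odd integrand); ∫ 11^2 dx = 121·2π.
So (1/(2π)) ∫_{-π}^{π} (3x + 11)^2 dx = 9π^2/3 + 121 = 3π^2 + 121.
Parseval ⇒ Σ |c_n|^2 = 3π^2 + 121.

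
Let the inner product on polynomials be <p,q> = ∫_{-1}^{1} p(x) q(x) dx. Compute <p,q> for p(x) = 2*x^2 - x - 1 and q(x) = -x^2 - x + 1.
<p,q> = -2/15

Expand the product: p(x)·q(x) = -2*x^4 - x^3 + 4*x^2 - 1.
∫_{-1}^{1} of each monomial x^k gives [2/(k+1) if k even, 0 if k odd]. Integrating term-by-term (or equivalently evaluating the antiderivative F(x) = -2*x^5/5 - x^4/4 + 4*x^3/3 - x at the endpoints):
  F(1) − F(−1) = -19/60 − (-11/60) = -2/15.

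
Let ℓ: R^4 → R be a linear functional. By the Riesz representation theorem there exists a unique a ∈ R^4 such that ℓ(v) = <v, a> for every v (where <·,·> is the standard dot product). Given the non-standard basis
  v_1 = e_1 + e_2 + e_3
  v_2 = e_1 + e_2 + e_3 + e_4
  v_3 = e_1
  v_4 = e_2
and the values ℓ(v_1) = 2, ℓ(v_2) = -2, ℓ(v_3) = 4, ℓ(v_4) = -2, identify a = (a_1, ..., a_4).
a = (4, -2, 0, -4)

Write a = (a_1, ..., a_4) in the standard basis. For each basis vector v_i, ℓ(v_i) = <v_i, a> is a linear equation in the a_j's. Collect the n equations into a matrix system V a = ℓ, where row i of V is v_i (expressed in the standard basis). Since V is invertible (lower-triangular with 1s on the diagonal, up to permutation), solve by back-substitution:
  V =
[[1, 1, 1, 0],
 [1, 1, 1, 1],
 [1, 0, 0, 0],
 [0, 1, 0, 0]]
  V a = (2, -2, 4, -2)
Solving gives a = (4, -2, 0, -4).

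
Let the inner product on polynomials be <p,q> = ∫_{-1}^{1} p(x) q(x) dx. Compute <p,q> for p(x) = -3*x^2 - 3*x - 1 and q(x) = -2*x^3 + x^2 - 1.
<p,q> = 68/15

Expand the product: p(x)·q(x) = 6*x^5 + 3*x^4 - x^3 + 2*x^2 + 3*x + 1.
∫_{-1}^{1} of each monomial x^k gives [2/(k+1) if k even, 0 if k odd]. Integrating term-by-term (or equivalently evaluating the antiderivative F(x) = x^6 + 3*x^5/5 - x^4/4 + 2*x^3/3 + 3*x^2/2 + x at the endpoints):
  F(1) − F(−1) = 271/60 − (-1/60) = 68/15.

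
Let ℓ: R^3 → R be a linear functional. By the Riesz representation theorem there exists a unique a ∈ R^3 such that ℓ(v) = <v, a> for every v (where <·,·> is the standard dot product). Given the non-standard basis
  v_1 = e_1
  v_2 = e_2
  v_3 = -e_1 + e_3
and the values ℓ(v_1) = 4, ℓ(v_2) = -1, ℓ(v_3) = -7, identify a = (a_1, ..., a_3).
a = (4, -1, -3)

Write a = (a_1, ..., a_3) in the standard basis. For each basis vector v_i, ℓ(v_i) = <v_i, a> is a linear equation in the a_j's. Collect the n equations into a matrix system V a = ℓ, where row i of V is v_i (expressed in the standard basis). Since V is invertible (lower-triangular with 1s on the diagonal, up to permutation), solve by back-substitution:
  V =
[[1, 0, 0],
 [0, 1, 0],
 [-1, 0, 1]]
  V a = (4, -1, -7)
Solving gives a = (4, -1, -3).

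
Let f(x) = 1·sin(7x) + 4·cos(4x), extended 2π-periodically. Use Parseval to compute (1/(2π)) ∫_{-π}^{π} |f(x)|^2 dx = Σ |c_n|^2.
Σ |c_n|^2 = 17/2

Expand |f|^2 and use orthogonality of {sin(nx), cos(mx)} on [-π, π]:
  ∫_{-π}^{π} sin(nx)^2 dx = π, ∫ cos(mx)^2 dx = π, and cross terms integrate to 0.
So ∫_{-π}^{π} f(x)^2 dx = 1^2 · π + 4^2 · π = (1 + 16)π.
Divide by 2π: (1 + 16)/2 = 17/2.
By Parseval, this equals Σ |c_n|^2.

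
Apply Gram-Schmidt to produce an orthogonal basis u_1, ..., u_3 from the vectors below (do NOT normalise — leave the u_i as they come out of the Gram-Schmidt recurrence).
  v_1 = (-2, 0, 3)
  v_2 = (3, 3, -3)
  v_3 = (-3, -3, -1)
Orthogonal basis:
  u_1 = (-2, 0, 3)
  u_2 = (9/13, 3, 6/13)
  u_3 = (-12/7, 4/7, -8/7)

Apply the Gram-Schmidt recurrence
  u_1 = v_1
  u_i = v_i − Σ_{j<i} ((v_i · u_j) / (u_j · u_j)) · u_j.

Step by step this gives:
  u_1 = (-2, 0, 3)
  u_2 = (9/13, 3, 6/13)
  u_3 = (-12/7, 4/7, -8/7)

Orthogonality check:
  u_2 · u_1 = 0 (should be 0)
  u_3 · u_1 = 0 (should be 0)
  u_3 · u_2 = 0 (should be 0)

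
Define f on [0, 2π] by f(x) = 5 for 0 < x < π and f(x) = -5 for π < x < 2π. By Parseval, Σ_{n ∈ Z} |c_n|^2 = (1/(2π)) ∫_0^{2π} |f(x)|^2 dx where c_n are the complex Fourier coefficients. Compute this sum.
Σ |c_n|^2 = 25

Parseval equates the L^2 energy of f (normalised by 1/(2π)) with the ℓ^2 sum of its Fourier coefficients: (1/(2π)) ∫_0^{2π} |f|^2 = Σ |c_n|^2.
Compute the left side: (1/(2π)) [∫_0^π 5^2 dx + ∫_π^{2π} (-5)^2 dx] = (1/(2π)) · (25π + 25π) = (25 + 25)/2 = 25.
So Σ_{n ∈ Z} |c_n|^2 = 25.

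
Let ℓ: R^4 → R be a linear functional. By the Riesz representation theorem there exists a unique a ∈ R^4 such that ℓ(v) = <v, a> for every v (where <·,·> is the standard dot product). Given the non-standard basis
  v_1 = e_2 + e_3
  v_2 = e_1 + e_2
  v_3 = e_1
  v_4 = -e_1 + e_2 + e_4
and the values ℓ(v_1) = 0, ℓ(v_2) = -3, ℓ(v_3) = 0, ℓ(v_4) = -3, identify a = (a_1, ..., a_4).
a = (0, -3, 3, 0)

Write a = (a_1, ..., a_4) in the standard basis. For each basis vector v_i, ℓ(v_i) = <v_i, a> is a linear equation in the a_j's. Collect the n equations into a matrix system V a = ℓ, where row i of V is v_i (expressed in the standard basis). Since V is invertible (lower-triangular with 1s on the diagonal, up to permutation), solve by back-substitution:
  V =
[[0, 1, 1, 0],
 [1, 1, 0, 0],
 [1, 0, 0, 0],
 [-1, 1, 0, 1]]
  V a = (0, -3, 0, -3)
Solving gives a = (0, -3, 3, 0).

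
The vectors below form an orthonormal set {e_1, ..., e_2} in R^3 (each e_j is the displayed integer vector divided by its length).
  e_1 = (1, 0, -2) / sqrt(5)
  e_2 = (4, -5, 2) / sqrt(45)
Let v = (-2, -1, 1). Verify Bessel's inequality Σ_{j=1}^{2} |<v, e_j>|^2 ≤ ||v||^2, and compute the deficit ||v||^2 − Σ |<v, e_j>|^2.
Σ |<v, e_j>|^2 = 29/9; ||v||^2 = 6; deficit = 25/9

Write each e_j = u_j / sqrt(<u_j, u_j>) where u_j is the displayed integer vector. Then <v, e_j> = <v, u_j> / sqrt(<u_j, u_j>), so |<v, e_j>|^2 = <v, u_j>^2 / <u_j, u_j>.
Coefficients: <v, e_1> = -4/sqrt(5), <v, e_2> = -1/sqrt(45).
Square and sum: Σ |<v, e_j>|^2 = 29/9.
Compute ||v||^2 = v·v = 6.
Deficit = 6 − 29/9 = 25/9 ≥ 0, confirming Bessel's inequality. (The deficit equals ||v − Σ <v,e_j> e_j||^2, the squared distance from v to span{e_j}.)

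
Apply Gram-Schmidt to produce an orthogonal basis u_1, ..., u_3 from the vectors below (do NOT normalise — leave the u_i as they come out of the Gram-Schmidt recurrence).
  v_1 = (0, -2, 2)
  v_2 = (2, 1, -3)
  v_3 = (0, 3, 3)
Orthogonal basis:
  u_1 = (0, -2, 2)
  u_2 = (2, -1, -1)
  u_3 = (2, 2, 2)

Apply the Gram-Schmidt recurrence
  u_1 = v_1
  u_i = v_i − Σ_{j<i} ((v_i · u_j) / (u_j · u_j)) · u_j.

Step by step this gives:
  u_1 = (0, -2, 2)
  u_2 = (2, -1, -1)
  u_3 = (2, 2, 2)

Orthogonality check:
  u_2 · u_1 = 0 (should be 0)
  u_3 · u_1 = 0 (should be 0)
  u_3 · u_2 = 0 (should be 0)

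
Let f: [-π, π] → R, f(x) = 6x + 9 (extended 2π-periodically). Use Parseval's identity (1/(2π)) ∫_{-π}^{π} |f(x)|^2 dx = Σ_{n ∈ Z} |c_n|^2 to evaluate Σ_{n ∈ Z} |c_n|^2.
Σ |c_n|^2 = 12π^2 + 81

Expand and integrate term by term over [-π, π]:
  ∫ (6x)^2 dx = 36·(2π^3/3); ∫ 2·6·(9)·x dx = 0 (odd integrand); ∫ 9^2 dx = 81·2π.
So (1/(2π)) ∫_{-π}^{π} (6x + 9)^2 dx = 36π^2/3 + 81 = 12π^2 + 81.
Parseval ⇒ Σ |c_n|^2 = 12π^2 + 81.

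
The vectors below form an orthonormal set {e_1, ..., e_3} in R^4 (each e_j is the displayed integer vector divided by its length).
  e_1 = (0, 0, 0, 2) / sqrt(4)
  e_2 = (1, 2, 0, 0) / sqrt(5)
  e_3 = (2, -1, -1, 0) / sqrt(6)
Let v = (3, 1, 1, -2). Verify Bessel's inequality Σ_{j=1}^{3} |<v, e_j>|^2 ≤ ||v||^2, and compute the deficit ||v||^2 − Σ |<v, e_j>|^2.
Σ |<v, e_j>|^2 = 35/3; ||v||^2 = 15; deficit = 10/3

Write each e_j = u_j / sqrt(<u_j, u_j>) where u_j is the displayed integer vector. Then <v, e_j> = <v, u_j> / sqrt(<u_j, u_j>), so |<v, e_j>|^2 = <v, u_j>^2 / <u_j, u_j>.
Coefficients: <v, e_1> = -4/sqrt(4), <v, e_2> = 5/sqrt(5), <v, e_3> = 4/sqrt(6).
Square and sum: Σ |<v, e_j>|^2 = 35/3.
Compute ||v||^2 = v·v = 15.
Deficit = 15 − 35/3 = 10/3 ≥ 0, confirming Bessel's inequality. (The deficit equals ||v − Σ <v,e_j> e_j||^2, the squared distance from v to span{e_j}.)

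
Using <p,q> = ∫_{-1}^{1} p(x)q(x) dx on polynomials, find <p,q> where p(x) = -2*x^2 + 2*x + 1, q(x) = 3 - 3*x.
<p,q> = -2

Expand the product: p(x)·q(x) = 6*x^3 - 12*x^2 + 3*x + 3.
∫_{-1}^{1} of each monomial x^k gives [2/(k+1) if k even, 0 if k odd]. Integrating term-by-term (or equivalently evaluating the antiderivative F(x) = 3*x^4/2 - 4*x^3 + 3*x^2/2 + 3*x at the endpoints):
  F(1) − F(−1) = 2 − (4) = -2.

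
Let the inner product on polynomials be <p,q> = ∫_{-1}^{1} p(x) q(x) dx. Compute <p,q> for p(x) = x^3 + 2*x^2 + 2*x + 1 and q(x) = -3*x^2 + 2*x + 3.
<p,q> = 136/15

Expand the product: p(x)·q(x) = -3*x^5 - 4*x^4 + x^3 + 7*x^2 + 8*x + 3.
∫_{-1}^{1} of each monomial x^k gives [2/(k+1) if k even, 0 if k odd]. Integrating term-by-term (or equivalently evaluating the antiderivative F(x) = -x^6/2 - 4*x^5/5 + x^4/4 + 7*x^3/3 + 4*x^2 + 3*x at the endpoints):
  F(1) − F(−1) = 497/60 − (-47/60) = 136/15.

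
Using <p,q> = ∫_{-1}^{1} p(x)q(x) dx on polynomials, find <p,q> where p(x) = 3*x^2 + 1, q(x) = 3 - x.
<p,q> = 12

Expand the product: p(x)·q(x) = -3*x^3 + 9*x^2 - x + 3.
∫_{-1}^{1} of each monomial x^k gives [2/(k+1) if k even, 0 if k odd]. Integrating term-by-term (or equivalently evaluating the antiderivative F(x) = -3*x^4/4 + 3*x^3 - x^2/2 + 3*x at the endpoints):
  F(1) − F(−1) = 19/4 − (-29/4) = 12.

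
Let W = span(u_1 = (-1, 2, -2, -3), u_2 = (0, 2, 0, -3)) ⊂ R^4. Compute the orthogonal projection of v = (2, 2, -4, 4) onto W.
proj_W(v) = (-6/5, -16/13, -12/5, 24/13)

Set up U = [u_1 | ... | u_2] ∈ R^(4×2). The projector onto W = col(U) is P = U (U^T U)^(-1) U^T.
Compute U^T U =
  [18, 13]
  [13, 13],
and U^T v = (-2, -8).
Solve U^T U · c = U^T v for the coefficients: c = (6/5, -118/65). The projection is proj_W(v) = U c.
Check: (v - proj_W(v)) · u_1 = 0  (should be 0).
Check: (v - proj_W(v)) · u_2 = 0  (should be 0).
Result: proj_W(v) = (-6/5, -16/13, -12/5, 24/13).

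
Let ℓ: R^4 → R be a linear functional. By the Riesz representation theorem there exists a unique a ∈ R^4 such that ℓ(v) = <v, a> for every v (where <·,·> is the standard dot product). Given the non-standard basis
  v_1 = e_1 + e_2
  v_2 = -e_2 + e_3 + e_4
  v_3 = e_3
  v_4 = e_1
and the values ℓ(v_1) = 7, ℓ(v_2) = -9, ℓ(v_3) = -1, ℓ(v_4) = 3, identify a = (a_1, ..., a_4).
a = (3, 4, -1, -4)

Write a = (a_1, ..., a_4) in the standard basis. For each basis vector v_i, ℓ(v_i) = <v_i, a> is a linear equation in the a_j's. Collect the n equations into a matrix system V a = ℓ, where row i of V is v_i (expressed in the standard basis). Since V is invertible (lower-triangular with 1s on the diagonal, up to permutation), solve by back-substitution:
  V =
[[1, 1, 0, 0],
 [0, -1, 1, 1],
 [0, 0, 1, 0],
 [1, 0, 0, 0]]
  V a = (7, -9, -1, 3)
Solving gives a = (3, 4, -1, -4).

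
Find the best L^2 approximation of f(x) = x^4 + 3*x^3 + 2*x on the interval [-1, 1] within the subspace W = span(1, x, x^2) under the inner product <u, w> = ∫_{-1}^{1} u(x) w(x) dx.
g(x) = 6*x^2/7 + 19*x/5 - 3/35

The best approximation g ∈ W is the orthogonal projection of f onto W. Writing g = a_0 + a_1 x + a_2 x^2, the coefficients solve the normal equations G · a = b where
  G_{ij} = <φ_i, φ_j> and b_i = <f, φ_i>, with φ_0 = 1, φ_1 = x, φ_2 = x^2.
G =
  [2, 0, 2/3]
  [0, 2/3, 0]
  [2/3, 0, 2/5],
b = (2/5, 38/15, 2/7).
Solving gives a_0 = -3/35, a_1 = 19/5, a_2 = 6/7, so
  g(x) = 6*x^2/7 + 19*x/5 - 3/35.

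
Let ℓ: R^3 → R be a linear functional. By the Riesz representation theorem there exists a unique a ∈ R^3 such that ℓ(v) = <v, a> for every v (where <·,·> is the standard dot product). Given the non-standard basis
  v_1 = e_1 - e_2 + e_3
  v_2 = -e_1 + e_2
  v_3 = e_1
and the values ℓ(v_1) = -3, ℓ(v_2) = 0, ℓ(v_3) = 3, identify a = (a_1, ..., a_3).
a = (3, 3, -3)

Write a = (a_1, ..., a_3) in the standard basis. For each basis vector v_i, ℓ(v_i) = <v_i, a> is a linear equation in the a_j's. Collect the n equations into a matrix system V a = ℓ, where row i of V is v_i (expressed in the standard basis). Since V is invertible (lower-triangular with 1s on the diagonal, up to permutation), solve by back-substitution:
  V =
[[1, -1, 1],
 [-1, 1, 0],
 [1, 0, 0]]
  V a = (-3, 0, 3)
Solving gives a = (3, 3, -3).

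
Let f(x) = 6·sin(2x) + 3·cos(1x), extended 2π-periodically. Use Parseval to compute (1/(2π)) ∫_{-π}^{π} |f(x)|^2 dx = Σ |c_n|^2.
Σ |c_n|^2 = 45/2

Expand |f|^2 and use orthogonality of {sin(nx), cos(mx)} on [-π, π]:
  ∫_{-π}^{π} sin(nx)^2 dx = π, ∫ cos(mx)^2 dx = π, and cross terms integrate to 0.
So ∫_{-π}^{π} f(x)^2 dx = 6^2 · π + 3^2 · π = (36 + 9)π.
Divide by 2π: (36 + 9)/2 = 45/2.
By Parseval, this equals Σ |c_n|^2.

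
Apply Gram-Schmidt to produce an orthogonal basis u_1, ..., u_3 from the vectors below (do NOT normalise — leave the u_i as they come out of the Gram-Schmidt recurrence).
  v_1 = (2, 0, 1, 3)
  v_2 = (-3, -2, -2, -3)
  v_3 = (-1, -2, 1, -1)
Orthogonal basis:
  u_1 = (2, 0, 1, 3)
  u_2 = (-4/7, -2, -11/14, 9/14)
  u_3 = (-7/75, -62/75, 131/75, -13/25)

Apply the Gram-Schmidt recurrence
  u_1 = v_1
  u_i = v_i − Σ_{j<i} ((v_i · u_j) / (u_j · u_j)) · u_j.

Step by step this gives:
  u_1 = (2, 0, 1, 3)
  u_2 = (-4/7, -2, -11/14, 9/14)
  u_3 = (-7/75, -62/75, 131/75, -13/25)

Orthogonality check:
  u_2 · u_1 = 0 (should be 0)
  u_3 · u_1 = 0 (should be 0)
  u_3 · u_2 = 0 (should be 0)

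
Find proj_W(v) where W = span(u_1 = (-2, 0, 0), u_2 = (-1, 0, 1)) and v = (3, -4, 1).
proj_W(v) = (3, 0, 1)

Set up U = [u_1 | ... | u_2] ∈ R^(3×2). The projector onto W = col(U) is P = U (U^T U)^(-1) U^T.
Compute U^T U =
  [4, 2]
  [2, 2],
and U^T v = (-6, -2).
Solve U^T U · c = U^T v for the coefficients: c = (-2, 1). The projection is proj_W(v) = U c.
Check: (v - proj_W(v)) · u_1 = 0  (should be 0).
Check: (v - proj_W(v)) · u_2 = 0  (should be 0).
Result: proj_W(v) = (3, 0, 1).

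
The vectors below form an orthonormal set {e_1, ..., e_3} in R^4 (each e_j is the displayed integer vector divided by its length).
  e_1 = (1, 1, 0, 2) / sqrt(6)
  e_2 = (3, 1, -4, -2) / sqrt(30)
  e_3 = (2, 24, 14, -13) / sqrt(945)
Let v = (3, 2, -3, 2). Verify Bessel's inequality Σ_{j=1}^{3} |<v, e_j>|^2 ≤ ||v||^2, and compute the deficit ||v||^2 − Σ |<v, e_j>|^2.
Σ |<v, e_j>|^2 = 695/27; ||v||^2 = 26; deficit = 7/27

Write each e_j = u_j / sqrt(<u_j, u_j>) where u_j is the displayed integer vector. Then <v, e_j> = <v, u_j> / sqrt(<u_j, u_j>), so |<v, e_j>|^2 = <v, u_j>^2 / <u_j, u_j>.
Coefficients: <v, e_1> = 9/sqrt(6), <v, e_2> = 19/sqrt(30), <v, e_3> = -14/sqrt(945).
Square and sum: Σ |<v, e_j>|^2 = 695/27.
Compute ||v||^2 = v·v = 26.
Deficit = 26 − 695/27 = 7/27 ≥ 0, confirming Bessel's inequality. (The deficit equals ||v − Σ <v,e_j> e_j||^2, the squared distance from v to span{e_j}.)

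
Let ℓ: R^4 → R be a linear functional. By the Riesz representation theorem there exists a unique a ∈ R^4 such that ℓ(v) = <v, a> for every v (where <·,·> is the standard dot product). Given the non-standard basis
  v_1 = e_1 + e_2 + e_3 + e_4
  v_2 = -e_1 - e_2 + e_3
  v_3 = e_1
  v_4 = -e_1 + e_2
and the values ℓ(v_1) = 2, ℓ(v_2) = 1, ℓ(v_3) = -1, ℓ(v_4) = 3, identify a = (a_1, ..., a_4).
a = (-1, 2, 2, -1)

Write a = (a_1, ..., a_4) in the standard basis. For each basis vector v_i, ℓ(v_i) = <v_i, a> is a linear equation in the a_j's. Collect the n equations into a matrix system V a = ℓ, where row i of V is v_i (expressed in the standard basis). Since V is invertible (lower-triangular with 1s on the diagonal, up to permutation), solve by back-substitution:
  V =
[[1, 1, 1, 1],
 [-1, -1, 1, 0],
 [1, 0, 0, 0],
 [-1, 1, 0, 0]]
  V a = (2, 1, -1, 3)
Solving gives a = (-1, 2, 2, -1).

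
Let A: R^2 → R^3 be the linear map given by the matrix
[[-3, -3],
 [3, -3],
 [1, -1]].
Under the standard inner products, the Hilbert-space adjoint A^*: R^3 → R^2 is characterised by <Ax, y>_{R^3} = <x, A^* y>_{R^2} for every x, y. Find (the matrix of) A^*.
A^* = A^T =
[[-3, 3, 1],
 [-3, -3, -1]]

For real matrices with standard dot products, the defining identity <Ax, y> = <x, A^* y> gives (Ax)^T y = x^T (A^*) y, i.e. x^T A^T y = x^T (A^*) y. Since this holds for all x, y, we must have A^* = A^T. Therefore
A^* =
[[-3, 3, 1],
 [-3, -3, -1]].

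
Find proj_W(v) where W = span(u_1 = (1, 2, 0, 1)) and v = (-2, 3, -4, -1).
proj_W(v) = (1/2, 1, 0, 1/2)

Set up U = [u_1 | ... | u_1] ∈ R^(4×1). The projector onto W = col(U) is P = U (U^T U)^(-1) U^T.
Compute U^T U =
  [6],
and U^T v = (3).
Solve U^T U · c = U^T v for the coefficients: c = (1/2). The projection is proj_W(v) = U c.
Check: (v - proj_W(v)) · u_1 = 0  (should be 0).
Result: proj_W(v) = (1/2, 1, 0, 1/2).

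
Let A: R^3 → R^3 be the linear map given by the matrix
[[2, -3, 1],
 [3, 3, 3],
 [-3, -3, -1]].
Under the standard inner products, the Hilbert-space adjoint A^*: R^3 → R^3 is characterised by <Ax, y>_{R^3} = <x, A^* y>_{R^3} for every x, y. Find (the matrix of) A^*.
A^* = A^T =
[[2, 3, -3],
 [-3, 3, -3],
 [1, 3, -1]]

For real matrices with standard dot products, the defining identity <Ax, y> = <x, A^* y> gives (Ax)^T y = x^T (A^*) y, i.e. x^T A^T y = x^T (A^*) y. Since this holds for all x, y, we must have A^* = A^T. Therefore
A^* =
[[2, 3, -3],
 [-3, 3, -3],
 [1, 3, -1]].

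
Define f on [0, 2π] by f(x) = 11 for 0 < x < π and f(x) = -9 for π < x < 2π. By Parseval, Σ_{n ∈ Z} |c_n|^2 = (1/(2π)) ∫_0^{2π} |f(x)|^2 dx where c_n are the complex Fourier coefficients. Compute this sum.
Σ |c_n|^2 = 101

Parseval equates the L^2 energy of f (normalised by 1/(2π)) with the ℓ^2 sum of its Fourier coefficients: (1/(2π)) ∫_0^{2π} |f|^2 = Σ |c_n|^2.
Compute the left side: (1/(2π)) [∫_0^π 11^2 dx + ∫_π^{2π} (-9)^2 dx] = (1/(2π)) · (121π + 81π) = (121 + 81)/2 = 101.
So Σ_{n ∈ Z} |c_n|^2 = 101.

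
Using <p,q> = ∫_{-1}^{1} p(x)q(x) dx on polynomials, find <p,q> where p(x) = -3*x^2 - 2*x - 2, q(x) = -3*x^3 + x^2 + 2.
<p,q> = -182/15

Expand the product: p(x)·q(x) = 9*x^5 + 3*x^4 + 4*x^3 - 8*x^2 - 4*x - 4.
∫_{-1}^{1} of each monomial x^k gives [2/(k+1) if k even, 0 if k odd]. Integrating term-by-term (or equivalently evaluating the antiderivative F(x) = 3*x^6/2 + 3*x^5/5 + x^4 - 8*x^3/3 - 2*x^2 - 4*x at the endpoints):
  F(1) − F(−1) = -167/30 − (197/30) = -182/15.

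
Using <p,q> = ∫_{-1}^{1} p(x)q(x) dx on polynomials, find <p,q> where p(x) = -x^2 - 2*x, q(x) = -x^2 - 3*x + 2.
<p,q> = 46/15

Expand the product: p(x)·q(x) = x^4 + 5*x^3 + 4*x^2 - 4*x.
∫_{-1}^{1} of each monomial x^k gives [2/(k+1) if k even, 0 if k odd]. Integrating term-by-term (or equivalently evaluating the antiderivative F(x) = x^5/5 + 5*x^4/4 + 4*x^3/3 - 2*x^2 at the endpoints):
  F(1) − F(−1) = 47/60 − (-137/60) = 46/15.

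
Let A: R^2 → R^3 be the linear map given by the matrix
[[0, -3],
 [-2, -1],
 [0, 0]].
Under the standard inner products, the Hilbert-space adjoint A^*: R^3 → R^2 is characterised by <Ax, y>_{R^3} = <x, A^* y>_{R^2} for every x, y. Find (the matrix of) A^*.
A^* = A^T =
[[0, -2, 0],
 [-3, -1, 0]]

For real matrices with standard dot products, the defining identity <Ax, y> = <x, A^* y> gives (Ax)^T y = x^T (A^*) y, i.e. x^T A^T y = x^T (A^*) y. Since this holds for all x, y, we must have A^* = A^T. Therefore
A^* =
[[0, -2, 0],
 [-3, -1, 0]].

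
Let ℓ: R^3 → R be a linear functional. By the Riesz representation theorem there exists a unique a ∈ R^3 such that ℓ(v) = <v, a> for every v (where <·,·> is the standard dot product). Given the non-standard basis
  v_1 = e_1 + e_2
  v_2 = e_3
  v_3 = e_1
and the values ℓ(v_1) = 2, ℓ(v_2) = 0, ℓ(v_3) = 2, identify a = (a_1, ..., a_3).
a = (2, 0, 0)

Write a = (a_1, ..., a_3) in the standard basis. For each basis vector v_i, ℓ(v_i) = <v_i, a> is a linear equation in the a_j's. Collect the n equations into a matrix system V a = ℓ, where row i of V is v_i (expressed in the standard basis). Since V is invertible (lower-triangular with 1s on the diagonal, up to permutation), solve by back-substitution:
  V =
[[1, 1, 0],
 [0, 0, 1],
 [1, 0, 0]]
  V a = (2, 0, 2)
Solving gives a = (2, 0, 0).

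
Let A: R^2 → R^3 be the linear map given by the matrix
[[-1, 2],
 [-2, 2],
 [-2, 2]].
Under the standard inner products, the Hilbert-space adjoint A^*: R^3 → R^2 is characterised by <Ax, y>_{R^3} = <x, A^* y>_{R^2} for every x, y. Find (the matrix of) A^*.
A^* = A^T =
[[-1, -2, -2],
 [2, 2, 2]]

For real matrices with standard dot products, the defining identity <Ax, y> = <x, A^* y> gives (Ax)^T y = x^T (A^*) y, i.e. x^T A^T y = x^T (A^*) y. Since this holds for all x, y, we must have A^* = A^T. Therefore
A^* =
[[-1, -2, -2],
 [2, 2, 2]].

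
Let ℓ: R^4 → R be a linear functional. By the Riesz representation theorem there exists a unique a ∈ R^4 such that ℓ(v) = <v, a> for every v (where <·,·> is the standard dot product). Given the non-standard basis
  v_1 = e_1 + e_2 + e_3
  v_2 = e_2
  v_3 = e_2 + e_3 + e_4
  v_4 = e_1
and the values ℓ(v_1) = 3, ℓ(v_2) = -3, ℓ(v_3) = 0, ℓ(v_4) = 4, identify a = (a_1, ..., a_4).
a = (4, -3, 2, 1)

Write a = (a_1, ..., a_4) in the standard basis. For each basis vector v_i, ℓ(v_i) = <v_i, a> is a linear equation in the a_j's. Collect the n equations into a matrix system V a = ℓ, where row i of V is v_i (expressed in the standard basis). Since V is invertible (lower-triangular with 1s on the diagonal, up to permutation), solve by back-substitution:
  V =
[[1, 1, 1, 0],
 [0, 1, 0, 0],
 [0, 1, 1, 1],
 [1, 0, 0, 0]]
  V a = (3, -3, 0, 4)
Solving gives a = (4, -3, 2, 1).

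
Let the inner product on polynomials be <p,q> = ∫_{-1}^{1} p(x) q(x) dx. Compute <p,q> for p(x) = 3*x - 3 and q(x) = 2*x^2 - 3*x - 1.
<p,q> = -4

Expand the product: p(x)·q(x) = 6*x^3 - 15*x^2 + 6*x + 3.
∫_{-1}^{1} of each monomial x^k gives [2/(k+1) if k even, 0 if k odd]. Integrating term-by-term (or equivalently evaluating the antiderivative F(x) = 3*x^4/2 - 5*x^3 + 3*x^2 + 3*x at the endpoints):
  F(1) − F(−1) = 5/2 − (13/2) = -4.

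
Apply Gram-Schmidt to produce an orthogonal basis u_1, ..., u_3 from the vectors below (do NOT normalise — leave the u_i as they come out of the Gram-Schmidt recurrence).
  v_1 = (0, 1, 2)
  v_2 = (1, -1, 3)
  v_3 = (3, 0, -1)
Orthogonal basis:
  u_1 = (0, 1, 2)
  u_2 = (1, -2, 1)
  u_3 = (8/3, 16/15, -8/15)

Apply the Gram-Schmidt recurrence
  u_1 = v_1
  u_i = v_i − Σ_{j<i} ((v_i · u_j) / (u_j · u_j)) · u_j.

Step by step this gives:
  u_1 = (0, 1, 2)
  u_2 = (1, -2, 1)
  u_3 = (8/3, 16/15, -8/15)

Orthogonality check:
  u_2 · u_1 = 0 (should be 0)
  u_3 · u_1 = 0 (should be 0)
  u_3 · u_2 = 0 (should be 0)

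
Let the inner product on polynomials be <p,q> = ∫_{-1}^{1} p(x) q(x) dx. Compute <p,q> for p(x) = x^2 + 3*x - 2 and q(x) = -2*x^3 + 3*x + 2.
<p,q> = -46/15

Expand the product: p(x)·q(x) = -2*x^5 - 6*x^4 + 7*x^3 + 11*x^2 - 4.
∫_{-1}^{1} of each monomial x^k gives [2/(k+1) if k even, 0 if k odd]. Integrating term-by-term (or equivalently evaluating the antiderivative F(x) = -x^6/3 - 6*x^5/5 + 7*x^4/4 + 11*x^3/3 - 4*x at the endpoints):
  F(1) − F(−1) = -7/60 − (59/20) = -46/15.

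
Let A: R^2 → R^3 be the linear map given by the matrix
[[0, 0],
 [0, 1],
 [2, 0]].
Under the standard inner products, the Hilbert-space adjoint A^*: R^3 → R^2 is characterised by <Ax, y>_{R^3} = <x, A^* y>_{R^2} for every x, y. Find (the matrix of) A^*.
A^* = A^T =
[[0, 0, 2],
 [0, 1, 0]]

For real matrices with standard dot products, the defining identity <Ax, y> = <x, A^* y> gives (Ax)^T y = x^T (A^*) y, i.e. x^T A^T y = x^T (A^*) y. Since this holds for all x, y, we must have A^* = A^T. Therefore
A^* =
[[0, 0, 2],
 [0, 1, 0]].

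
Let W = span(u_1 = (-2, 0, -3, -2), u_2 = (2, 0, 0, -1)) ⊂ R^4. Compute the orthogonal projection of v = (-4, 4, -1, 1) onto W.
proj_W(v) = (-4, 0, -1, 1)

Set up U = [u_1 | ... | u_2] ∈ R^(4×2). The projector onto W = col(U) is P = U (U^T U)^(-1) U^T.
Compute U^T U =
  [17, -2]
  [-2, 5],
and U^T v = (9, -9).
Solve U^T U · c = U^T v for the coefficients: c = (1/3, -5/3). The projection is proj_W(v) = U c.
Check: (v - proj_W(v)) · u_1 = 0  (should be 0).
Check: (v - proj_W(v)) · u_2 = 0  (should be 0).
Result: proj_W(v) = (-4, 0, -1, 1).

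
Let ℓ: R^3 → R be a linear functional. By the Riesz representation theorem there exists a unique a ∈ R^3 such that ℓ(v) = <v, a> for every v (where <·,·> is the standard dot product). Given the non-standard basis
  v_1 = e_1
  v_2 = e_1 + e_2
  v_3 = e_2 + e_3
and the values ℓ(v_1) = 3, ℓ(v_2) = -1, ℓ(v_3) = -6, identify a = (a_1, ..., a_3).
a = (3, -4, -2)

Write a = (a_1, ..., a_3) in the standard basis. For each basis vector v_i, ℓ(v_i) = <v_i, a> is a linear equation in the a_j's. Collect the n equations into a matrix system V a = ℓ, where row i of V is v_i (expressed in the standard basis). Since V is invertible (lower-triangular with 1s on the diagonal, up to permutation), solve by back-substitution:
  V =
[[1, 0, 0],
 [1, 1, 0],
 [0, 1, 1]]
  V a = (3, -1, -6)
Solving gives a = (3, -4, -2).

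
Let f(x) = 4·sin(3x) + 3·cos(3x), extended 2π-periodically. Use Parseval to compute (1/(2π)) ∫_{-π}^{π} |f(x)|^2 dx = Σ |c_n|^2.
Σ |c_n|^2 = 25/2

Expand |f|^2 and use orthogonality of {sin(nx), cos(mx)} on [-π, π]:
  ∫_{-π}^{π} sin(nx)^2 dx = π, ∫ cos(mx)^2 dx = π, and cross terms integrate to 0.
So ∫_{-π}^{π} f(x)^2 dx = 4^2 · π + 3^2 · π = (16 + 9)π.
Divide by 2π: (16 + 9)/2 = 25/2.
By Parseval, this equals Σ |c_n|^2.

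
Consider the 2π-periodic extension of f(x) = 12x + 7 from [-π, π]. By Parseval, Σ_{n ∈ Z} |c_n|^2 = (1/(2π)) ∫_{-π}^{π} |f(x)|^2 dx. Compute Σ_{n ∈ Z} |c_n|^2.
Σ |c_n|^2 = 48π^2 + 49

Expand and integrate term by term over [-π, π]:
  ∫ (12x)^2 dx = 144·(2π^3/3); ∫ 2·12·(7)·x dx = 0 (odd integrand); ∫ 7^2 dx = 49·2π.
So (1/(2π)) ∫_{-π}^{π} (12x + 7)^2 dx = 144π^2/3 + 49 = 48π^2 + 49.
Parseval ⇒ Σ |c_n|^2 = 48π^2 + 49.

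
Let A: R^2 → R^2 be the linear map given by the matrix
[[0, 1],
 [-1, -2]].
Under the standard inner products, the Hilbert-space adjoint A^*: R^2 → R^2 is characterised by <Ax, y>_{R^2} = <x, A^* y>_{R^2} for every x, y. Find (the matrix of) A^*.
A^* = A^T =
[[0, -1],
 [1, -2]]

For real matrices with standard dot products, the defining identity <Ax, y> = <x, A^* y> gives (Ax)^T y = x^T (A^*) y, i.e. x^T A^T y = x^T (A^*) y. Since this holds for all x, y, we must have A^* = A^T. Therefore
A^* =
[[0, -1],
 [1, -2]].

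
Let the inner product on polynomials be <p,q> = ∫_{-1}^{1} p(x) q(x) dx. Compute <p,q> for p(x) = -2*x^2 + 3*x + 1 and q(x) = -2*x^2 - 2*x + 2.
<p,q> = -12/5

Expand the product: p(x)·q(x) = 4*x^4 - 2*x^3 - 12*x^2 + 4*x + 2.
∫_{-1}^{1} of each monomial x^k gives [2/(k+1) if k even, 0 if k odd]. Integrating term-by-term (or equivalently evaluating the antiderivative F(x) = 4*x^5/5 - x^4/2 - 4*x^3 + 2*x^2 + 2*x at the endpoints):
  F(1) − F(−1) = 3/10 − (27/10) = -12/5.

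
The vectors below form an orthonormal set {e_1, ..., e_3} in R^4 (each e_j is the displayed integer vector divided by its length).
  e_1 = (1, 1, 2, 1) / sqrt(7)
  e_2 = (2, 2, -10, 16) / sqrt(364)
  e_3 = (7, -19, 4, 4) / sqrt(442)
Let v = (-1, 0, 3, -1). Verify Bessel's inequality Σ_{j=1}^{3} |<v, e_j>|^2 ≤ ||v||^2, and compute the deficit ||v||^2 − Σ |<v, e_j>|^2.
Σ |<v, e_j>|^2 = 293/34; ||v||^2 = 11; deficit = 81/34

Write each e_j = u_j / sqrt(<u_j, u_j>) where u_j is the displayed integer vector. Then <v, e_j> = <v, u_j> / sqrt(<u_j, u_j>), so |<v, e_j>|^2 = <v, u_j>^2 / <u_j, u_j>.
Coefficients: <v, e_1> = 4/sqrt(7), <v, e_2> = -48/sqrt(364), <v, e_3> = 1/sqrt(442).
Square and sum: Σ |<v, e_j>|^2 = 293/34.
Compute ||v||^2 = v·v = 11.
Deficit = 11 − 293/34 = 81/34 ≥ 0, confirming Bessel's inequality. (The deficit equals ||v − Σ <v,e_j> e_j||^2, the squared distance from v to span{e_j}.)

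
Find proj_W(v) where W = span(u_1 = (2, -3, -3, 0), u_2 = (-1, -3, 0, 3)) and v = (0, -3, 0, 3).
proj_W(v) = (-27/41, -126/41, -15/41, 111/41)

Set up U = [u_1 | ... | u_2] ∈ R^(4×2). The projector onto W = col(U) is P = U (U^T U)^(-1) U^T.
Compute U^T U =
  [22, 7]
  [7, 19],
and U^T v = (9, 18).
Solve U^T U · c = U^T v for the coefficients: c = (5/41, 37/41). The projection is proj_W(v) = U c.
Check: (v - proj_W(v)) · u_1 = 0  (should be 0).
Check: (v - proj_W(v)) · u_2 = 0  (should be 0).
Result: proj_W(v) = (-27/41, -126/41, -15/41, 111/41).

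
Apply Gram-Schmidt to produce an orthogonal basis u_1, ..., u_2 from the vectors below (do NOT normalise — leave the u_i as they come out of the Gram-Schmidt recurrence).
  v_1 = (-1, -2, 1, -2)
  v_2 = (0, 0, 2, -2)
Orthogonal basis:
  u_1 = (-1, -2, 1, -2)
  u_2 = (3/5, 6/5, 7/5, -4/5)

Apply the Gram-Schmidt recurrence
  u_1 = v_1
  u_i = v_i − Σ_{j<i} ((v_i · u_j) / (u_j · u_j)) · u_j.

Step by step this gives:
  u_1 = (-1, -2, 1, -2)
  u_2 = (3/5, 6/5, 7/5, -4/5)

Orthogonality check:
  u_2 · u_1 = 0 (should be 0)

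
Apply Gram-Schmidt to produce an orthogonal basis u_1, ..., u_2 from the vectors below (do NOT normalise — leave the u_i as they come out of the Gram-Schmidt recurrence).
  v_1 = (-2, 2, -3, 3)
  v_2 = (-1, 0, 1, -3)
Orthogonal basis:
  u_1 = (-2, 2, -3, 3)
  u_2 = (-23/13, 10/13, -2/13, -24/13)

Apply the Gram-Schmidt recurrence
  u_1 = v_1
  u_i = v_i − Σ_{j<i} ((v_i · u_j) / (u_j · u_j)) · u_j.

Step by step this gives:
  u_1 = (-2, 2, -3, 3)
  u_2 = (-23/13, 10/13, -2/13, -24/13)

Orthogonality check:
  u_2 · u_1 = 0 (should be 0)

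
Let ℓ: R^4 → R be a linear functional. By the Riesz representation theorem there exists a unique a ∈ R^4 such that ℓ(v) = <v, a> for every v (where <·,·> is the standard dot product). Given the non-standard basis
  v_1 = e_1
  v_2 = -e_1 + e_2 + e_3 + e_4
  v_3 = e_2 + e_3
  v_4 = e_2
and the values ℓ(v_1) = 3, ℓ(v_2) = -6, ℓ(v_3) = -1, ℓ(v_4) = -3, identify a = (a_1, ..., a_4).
a = (3, -3, 2, -2)

Write a = (a_1, ..., a_4) in the standard basis. For each basis vector v_i, ℓ(v_i) = <v_i, a> is a linear equation in the a_j's. Collect the n equations into a matrix system V a = ℓ, where row i of V is v_i (expressed in the standard basis). Since V is invertible (lower-triangular with 1s on the diagonal, up to permutation), solve by back-substitution:
  V =
[[1, 0, 0, 0],
 [-1, 1, 1, 1],
 [0, 1, 1, 0],
 [0, 1, 0, 0]]
  V a = (3, -6, -1, -3)
Solving gives a = (3, -3, 2, -2).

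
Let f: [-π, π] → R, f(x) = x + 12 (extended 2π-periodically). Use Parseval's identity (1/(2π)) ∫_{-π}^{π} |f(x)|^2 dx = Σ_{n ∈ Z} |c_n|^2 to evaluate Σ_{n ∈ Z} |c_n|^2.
Σ |c_n|^2 = π^2/3 + 144

Expand and integrate term by term over [-π, π]:
  ∫ (x)^2 dx = 1·(2π^3/3); ∫ 2·1·(12)·x dx = 0 (odd integrand); ∫ 12^2 dx = 144·2π.
So (1/(2π)) ∫_{-π}^{π} (x + 12)^2 dx = 1π^2/3 + 144 = π^2/3 + 144.
Parseval ⇒ Σ |c_n|^2 = π^2/3 + 144.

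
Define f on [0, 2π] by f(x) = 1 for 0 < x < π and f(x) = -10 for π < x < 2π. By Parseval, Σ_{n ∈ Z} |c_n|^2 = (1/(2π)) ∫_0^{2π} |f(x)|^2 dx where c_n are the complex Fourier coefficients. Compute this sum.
Σ |c_n|^2 = 101/2

Parseval equates the L^2 energy of f (normalised by 1/(2π)) with the ℓ^2 sum of its Fourier coefficients: (1/(2π)) ∫_0^{2π} |f|^2 = Σ |c_n|^2.
Compute the left side: (1/(2π)) [∫_0^π 1^2 dx + ∫_π^{2π} (-10)^2 dx] = (1/(2π)) · (1π + 100π) = (1 + 100)/2 = 101/2.
So Σ_{n ∈ Z} |c_n|^2 = 101/2.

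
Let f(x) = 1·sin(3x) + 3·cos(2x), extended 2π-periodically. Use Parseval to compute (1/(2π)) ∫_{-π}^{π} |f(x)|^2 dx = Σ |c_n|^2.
Σ |c_n|^2 = 5

Expand |f|^2 and use orthogonality of {sin(nx), cos(mx)} on [-π, π]:
  ∫_{-π}^{π} sin(nx)^2 dx = π, ∫ cos(mx)^2 dx = π, and cross terms integrate to 0.
So ∫_{-π}^{π} f(x)^2 dx = 1^2 · π + 3^2 · π = (1 + 9)π.
Divide by 2π: (1 + 9)/2 = 5.
By Parseval, this equals Σ |c_n|^2.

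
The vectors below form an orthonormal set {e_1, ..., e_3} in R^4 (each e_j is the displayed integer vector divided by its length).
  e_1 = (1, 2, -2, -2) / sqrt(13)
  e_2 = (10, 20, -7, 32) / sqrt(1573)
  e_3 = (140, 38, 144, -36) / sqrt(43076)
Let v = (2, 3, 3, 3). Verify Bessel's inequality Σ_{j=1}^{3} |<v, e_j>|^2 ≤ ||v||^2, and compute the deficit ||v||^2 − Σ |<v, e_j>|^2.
Σ |<v, e_j>|^2 = 2534/89; ||v||^2 = 31; deficit = 225/89

Write each e_j = u_j / sqrt(<u_j, u_j>) where u_j is the displayed integer vector. Then <v, e_j> = <v, u_j> / sqrt(<u_j, u_j>), so |<v, e_j>|^2 = <v, u_j>^2 / <u_j, u_j>.
Coefficients: <v, e_1> = -4/sqrt(13), <v, e_2> = 155/sqrt(1573), <v, e_3> = 718/sqrt(43076).
Square and sum: Σ |<v, e_j>|^2 = 2534/89.
Compute ||v||^2 = v·v = 31.
Deficit = 31 − 2534/89 = 225/89 ≥ 0, confirming Bessel's inequality. (The deficit equals ||v − Σ <v,e_j> e_j||^2, the squared distance from v to span{e_j}.)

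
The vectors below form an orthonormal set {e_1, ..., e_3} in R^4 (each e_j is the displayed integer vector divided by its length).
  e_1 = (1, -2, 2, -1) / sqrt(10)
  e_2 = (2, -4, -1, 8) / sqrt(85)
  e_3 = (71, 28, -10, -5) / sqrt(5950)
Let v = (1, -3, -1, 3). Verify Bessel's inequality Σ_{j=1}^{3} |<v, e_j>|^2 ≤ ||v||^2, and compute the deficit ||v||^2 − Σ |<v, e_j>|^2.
Σ |<v, e_j>|^2 = 3211/175; ||v||^2 = 20; deficit = 289/175

Write each e_j = u_j / sqrt(<u_j, u_j>) where u_j is the displayed integer vector. Then <v, e_j> = <v, u_j> / sqrt(<u_j, u_j>), so |<v, e_j>|^2 = <v, u_j>^2 / <u_j, u_j>.
Coefficients: <v, e_1> = 2/sqrt(10), <v, e_2> = 39/sqrt(85), <v, e_3> = -18/sqrt(5950).
Square and sum: Σ |<v, e_j>|^2 = 3211/175.
Compute ||v||^2 = v·v = 20.
Deficit = 20 − 3211/175 = 289/175 ≥ 0, confirming Bessel's inequality. (The deficit equals ||v − Σ <v,e_j> e_j||^2, the squared distance from v to span{e_j}.)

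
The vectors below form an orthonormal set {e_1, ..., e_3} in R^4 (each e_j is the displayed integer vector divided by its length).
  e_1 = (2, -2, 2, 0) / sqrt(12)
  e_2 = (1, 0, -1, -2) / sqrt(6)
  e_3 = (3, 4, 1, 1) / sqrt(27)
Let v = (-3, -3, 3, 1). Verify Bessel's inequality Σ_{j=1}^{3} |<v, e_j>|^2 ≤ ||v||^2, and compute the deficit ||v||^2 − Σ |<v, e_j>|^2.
Σ |<v, e_j>|^2 = 658/27; ||v||^2 = 28; deficit = 98/27

Write each e_j = u_j / sqrt(<u_j, u_j>) where u_j is the displayed integer vector. Then <v, e_j> = <v, u_j> / sqrt(<u_j, u_j>), so |<v, e_j>|^2 = <v, u_j>^2 / <u_j, u_j>.
Coefficients: <v, e_1> = 6/sqrt(12), <v, e_2> = -8/sqrt(6), <v, e_3> = -17/sqrt(27).
Square and sum: Σ |<v, e_j>|^2 = 658/27.
Compute ||v||^2 = v·v = 28.
Deficit = 28 − 658/27 = 98/27 ≥ 0, confirming Bessel's inequality. (The deficit equals ||v − Σ <v,e_j> e_j||^2, the squared distance from v to span{e_j}.)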